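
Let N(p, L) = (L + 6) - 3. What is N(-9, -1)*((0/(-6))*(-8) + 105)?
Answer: 210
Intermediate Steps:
N(p, L) = 3 + L (N(p, L) = (6 + L) - 3 = 3 + L)
N(-9, -1)*((0/(-6))*(-8) + 105) = (3 - 1)*((0/(-6))*(-8) + 105) = 2*((0*(-1/6))*(-8) + 105) = 2*(0*(-8) + 105) = 2*(0 + 105) = 2*105 = 210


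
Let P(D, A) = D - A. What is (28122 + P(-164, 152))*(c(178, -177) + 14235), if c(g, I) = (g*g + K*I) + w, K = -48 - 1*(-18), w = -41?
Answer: 1423333528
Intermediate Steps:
K = -30 (K = -48 + 18 = -30)
c(g, I) = -41 + g² - 30*I (c(g, I) = (g*g - 30*I) - 41 = (g² - 30*I) - 41 = -41 + g² - 30*I)
(28122 + P(-164, 152))*(c(178, -177) + 14235) = (28122 + (-164 - 1*152))*((-41 + 178² - 30*(-177)) + 14235) = (28122 + (-164 - 152))*((-41 + 31684 + 5310) + 14235) = (28122 - 316)*(36953 + 14235) = 27806*51188 = 1423333528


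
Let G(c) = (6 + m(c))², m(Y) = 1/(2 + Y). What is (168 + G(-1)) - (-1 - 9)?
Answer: 227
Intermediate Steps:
G(c) = (6 + 1/(2 + c))²
(168 + G(-1)) - (-1 - 9) = (168 + (13 + 6*(-1))²/(2 - 1)²) - (-1 - 9) = (168 + (13 - 6)²/1²) - 1*(-10) = (168 + 1*7²) + 10 = (168 + 1*49) + 10 = (168 + 49) + 10 = 217 + 10 = 227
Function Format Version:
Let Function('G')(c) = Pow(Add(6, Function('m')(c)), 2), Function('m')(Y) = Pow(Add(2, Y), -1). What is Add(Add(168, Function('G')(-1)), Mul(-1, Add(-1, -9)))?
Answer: 227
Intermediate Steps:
Function('G')(c) = Pow(Add(6, Pow(Add(2, c), -1)), 2)
Add(Add(168, Function('G')(-1)), Mul(-1, Add(-1, -9))) = Add(Add(168, Mul(Pow(Add(2, -1), -2), Pow(Add(13, Mul(6, -1)), 2))), Mul(-1, Add(-1, -9))) = Add(Add(168, Mul(Pow(1, -2), Pow(Add(13, -6), 2))), Mul(-1, -10)) = Add(Add(168, Mul(1, Pow(7, 2))), 10) = Add(Add(168, Mul(1, 49)), 10) = Add(Add(168, 49), 10) = Add(217, 10) = 227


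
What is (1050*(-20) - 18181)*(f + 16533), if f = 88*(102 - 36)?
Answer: -875342721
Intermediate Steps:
f = 5808 (f = 88*66 = 5808)
(1050*(-20) - 18181)*(f + 16533) = (1050*(-20) - 18181)*(5808 + 16533) = (-21000 - 18181)*22341 = -39181*22341 = -875342721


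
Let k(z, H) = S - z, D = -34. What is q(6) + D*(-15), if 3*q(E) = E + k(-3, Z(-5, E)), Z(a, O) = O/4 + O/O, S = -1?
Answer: 1538/3 ≈ 512.67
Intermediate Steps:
Z(a, O) = 1 + O/4 (Z(a, O) = O*(1/4) + 1 = O/4 + 1 = 1 + O/4)
k(z, H) = -1 - z
q(E) = 2/3 + E/3 (q(E) = (E + (-1 - 1*(-3)))/3 = (E + (-1 + 3))/3 = (E + 2)/3 = (2 + E)/3 = 2/3 + E/3)
q(6) + D*(-15) = (2/3 + (1/3)*6) - 34*(-15) = (2/3 + 2) + 510 = 8/3 + 510 = 1538/3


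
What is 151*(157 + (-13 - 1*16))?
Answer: 19328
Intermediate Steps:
151*(157 + (-13 - 1*16)) = 151*(157 + (-13 - 16)) = 151*(157 - 29) = 151*128 = 19328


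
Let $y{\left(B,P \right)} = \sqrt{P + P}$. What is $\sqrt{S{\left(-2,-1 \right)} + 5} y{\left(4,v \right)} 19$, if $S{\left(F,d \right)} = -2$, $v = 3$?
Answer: $57 \sqrt{2} \approx 80.61$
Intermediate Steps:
$y{\left(B,P \right)} = \sqrt{2} \sqrt{P}$ ($y{\left(B,P \right)} = \sqrt{2 P} = \sqrt{2} \sqrt{P}$)
$\sqrt{S{\left(-2,-1 \right)} + 5} y{\left(4,v \right)} 19 = \sqrt{-2 + 5} \sqrt{2} \sqrt{3} \cdot 19 = \sqrt{3} \sqrt{6} \cdot 19 = 3 \sqrt{2} \cdot 19 = 57 \sqrt{2}$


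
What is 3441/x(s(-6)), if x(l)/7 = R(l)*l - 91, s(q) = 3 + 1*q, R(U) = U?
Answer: -3441/574 ≈ -5.9948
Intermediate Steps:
s(q) = 3 + q
x(l) = -637 + 7*l² (x(l) = 7*(l*l - 91) = 7*(l² - 91) = 7*(-91 + l²) = -637 + 7*l²)
3441/x(s(-6)) = 3441/(-637 + 7*(3 - 6)²) = 3441/(-637 + 7*(-3)²) = 3441/(-637 + 7*9) = 3441/(-637 + 63) = 3441/(-574) = 3441*(-1/574) = -3441/574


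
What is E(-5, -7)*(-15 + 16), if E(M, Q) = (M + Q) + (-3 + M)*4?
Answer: -44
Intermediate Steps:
E(M, Q) = -12 + Q + 5*M (E(M, Q) = (M + Q) + (-12 + 4*M) = -12 + Q + 5*M)
E(-5, -7)*(-15 + 16) = (-12 - 7 + 5*(-5))*(-15 + 16) = (-12 - 7 - 25)*1 = -44*1 = -44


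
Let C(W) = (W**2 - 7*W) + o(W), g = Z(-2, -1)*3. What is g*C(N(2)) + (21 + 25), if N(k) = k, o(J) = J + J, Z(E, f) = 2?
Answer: 10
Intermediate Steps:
o(J) = 2*J
g = 6 (g = 2*3 = 6)
C(W) = W**2 - 5*W (C(W) = (W**2 - 7*W) + 2*W = W**2 - 5*W)
g*C(N(2)) + (21 + 25) = 6*(2*(-5 + 2)) + (21 + 25) = 6*(2*(-3)) + 46 = 6*(-6) + 46 = -36 + 46 = 10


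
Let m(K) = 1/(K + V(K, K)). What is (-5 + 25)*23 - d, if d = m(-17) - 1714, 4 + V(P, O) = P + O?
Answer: 119571/55 ≈ 2174.0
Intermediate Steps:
V(P, O) = -4 + O + P (V(P, O) = -4 + (P + O) = -4 + (O + P) = -4 + O + P)
m(K) = 1/(-4 + 3*K) (m(K) = 1/(K + (-4 + K + K)) = 1/(K + (-4 + 2*K)) = 1/(-4 + 3*K))
d = -94271/55 (d = 1/(-4 + 3*(-17)) - 1714 = 1/(-4 - 51) - 1714 = 1/(-55) - 1714 = -1/55 - 1714 = -94271/55 ≈ -1714.0)
(-5 + 25)*23 - d = (-5 + 25)*23 - 1*(-94271/55) = 20*23 + 94271/55 = 460 + 94271/55 = 119571/55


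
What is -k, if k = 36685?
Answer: -36685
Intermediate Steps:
-k = -1*36685 = -36685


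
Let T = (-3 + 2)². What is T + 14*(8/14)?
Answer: 9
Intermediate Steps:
T = 1 (T = (-1)² = 1)
T + 14*(8/14) = 1 + 14*(8/14) = 1 + 14*(8*(1/14)) = 1 + 14*(4/7) = 1 + 8 = 9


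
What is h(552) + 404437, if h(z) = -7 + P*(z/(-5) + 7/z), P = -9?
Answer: 372989607/920 ≈ 4.0542e+5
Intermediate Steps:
h(z) = -7 - 63/z + 9*z/5 (h(z) = -7 - 9*(z/(-5) + 7/z) = -7 - 9*(z*(-1/5) + 7/z) = -7 - 9*(-z/5 + 7/z) = -7 - 9*(7/z - z/5) = -7 + (-63/z + 9*z/5) = -7 - 63/z + 9*z/5)
h(552) + 404437 = (-7 - 63/552 + (9/5)*552) + 404437 = (-7 - 63*1/552 + 4968/5) + 404437 = (-7 - 21/184 + 4968/5) + 404437 = 907567/920 + 404437 = 372989607/920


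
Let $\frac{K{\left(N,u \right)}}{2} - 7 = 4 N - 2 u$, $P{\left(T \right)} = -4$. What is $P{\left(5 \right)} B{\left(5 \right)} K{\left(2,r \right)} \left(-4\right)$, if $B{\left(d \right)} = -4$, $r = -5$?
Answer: $-3200$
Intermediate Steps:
$K{\left(N,u \right)} = 14 - 4 u + 8 N$ ($K{\left(N,u \right)} = 14 + 2 \left(4 N - 2 u\right) = 14 + 2 \left(- 2 u + 4 N\right) = 14 + \left(- 4 u + 8 N\right) = 14 - 4 u + 8 N$)
$P{\left(5 \right)} B{\left(5 \right)} K{\left(2,r \right)} \left(-4\right) = \left(-4\right) \left(-4\right) \left(14 - -20 + 8 \cdot 2\right) \left(-4\right) = 16 \left(14 + 20 + 16\right) \left(-4\right) = 16 \cdot 50 \left(-4\right) = 16 \left(-200\right) = -3200$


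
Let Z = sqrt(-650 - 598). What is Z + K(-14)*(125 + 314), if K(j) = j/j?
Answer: 439 + 4*I*sqrt(78) ≈ 439.0 + 35.327*I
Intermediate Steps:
K(j) = 1
Z = 4*I*sqrt(78) (Z = sqrt(-1248) = 4*I*sqrt(78) ≈ 35.327*I)
Z + K(-14)*(125 + 314) = 4*I*sqrt(78) + 1*(125 + 314) = 4*I*sqrt(78) + 1*439 = 4*I*sqrt(78) + 439 = 439 + 4*I*sqrt(78)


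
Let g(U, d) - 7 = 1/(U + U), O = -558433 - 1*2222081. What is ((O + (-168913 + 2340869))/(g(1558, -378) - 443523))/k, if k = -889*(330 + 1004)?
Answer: -948133364/819472408168365 ≈ -1.1570e-6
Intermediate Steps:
O = -2780514 (O = -558433 - 2222081 = -2780514)
g(U, d) = 7 + 1/(2*U) (g(U, d) = 7 + 1/(U + U) = 7 + 1/(2*U))
k = -1185926 (k = -889*1334 = -1185926)
((O + (-168913 + 2340869))/(g(1558, -378) - 443523))/k = ((-2780514 + (-168913 + 2340869))/((7 + (½)/1558) - 443523))/(-1185926) = ((-2780514 + 2171956)/((7 + (½)*(1/1558)) - 443523))*(-1/1185926) = -608558/((7 + 1/3116) - 443523)*(-1/1185926) = -608558/(21813/3116 - 443523)*(-1/1185926) = -608558/(-1381995855/3116)*(-1/1185926) = -608558*(-3116/1381995855)*(-1/1185926) = (1896266728/1381995855)*(-1/1185926) = -948133364/819472408168365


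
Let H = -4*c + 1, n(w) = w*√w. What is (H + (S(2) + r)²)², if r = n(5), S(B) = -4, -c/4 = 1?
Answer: 32964 - 12640*√5 ≈ 4700.1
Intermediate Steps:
c = -4 (c = -4*1 = -4)
n(w) = w^(3/2)
r = 5*√5 (r = 5^(3/2) = 5*√5 ≈ 11.180)
H = 17 (H = -4*(-4) + 1 = 16 + 1 = 17)
(H + (S(2) + r)²)² = (17 + (-4 + 5*√5)²)²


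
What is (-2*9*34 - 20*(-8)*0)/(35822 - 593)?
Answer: -204/11743 ≈ -0.017372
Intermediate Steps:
(-2*9*34 - 20*(-8)*0)/(35822 - 593) = (-18*34 + 160*0)/35229 = (-612 + 0)*(1/35229) = -612*1/35229 = -204/11743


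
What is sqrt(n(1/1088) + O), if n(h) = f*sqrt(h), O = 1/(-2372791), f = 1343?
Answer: sqrt(-37964656 + 889561666489598*sqrt(17))/9491164 ≈ 6.3809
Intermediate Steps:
O = -1/2372791 ≈ -4.2144e-7
n(h) = 1343*sqrt(h)
sqrt(n(1/1088) + O) = sqrt(1343*sqrt(1/1088) - 1/2372791) = sqrt(1343*(sqrt(17)/136) - 1/2372791) = sqrt(79*sqrt(17)/8 - 1/2372791) = sqrt(-1/2372791 + 79*sqrt(17)/8)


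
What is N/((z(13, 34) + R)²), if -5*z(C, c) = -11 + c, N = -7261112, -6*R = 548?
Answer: -1633750200/2070721 ≈ -788.98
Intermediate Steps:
R = -274/3 (R = -⅙*548 = -274/3 ≈ -91.333)
z(C, c) = 11/5 - c/5 (z(C, c) = -(-11 + c)/5 = 11/5 - c/5)
N/((z(13, 34) + R)²) = -7261112/((11/5 - ⅕*34) - 274/3)² = -7261112/((11/5 - 34/5) - 274/3)² = -7261112/(-23/5 - 274/3)² = -7261112/((-1439/15)²) = -7261112/2070721/225 = -7261112*225/2070721 = -1633750200/2070721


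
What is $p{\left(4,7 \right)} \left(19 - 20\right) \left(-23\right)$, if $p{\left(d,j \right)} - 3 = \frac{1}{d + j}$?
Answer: $\frac{782}{11} \approx 71.091$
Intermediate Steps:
$p{\left(d,j \right)} = 3 + \frac{1}{d + j}$
$p{\left(4,7 \right)} \left(19 - 20\right) \left(-23\right) = \frac{1 + 3 \cdot 4 + 3 \cdot 7}{4 + 7} \left(19 - 20\right) \left(-23\right) = \frac{1 + 12 + 21}{11} \left(-1\right) \left(-23\right) = \frac{1}{11} \cdot 34 \left(-1\right) \left(-23\right) = \frac{34}{11} \left(-1\right) \left(-23\right) = \left(- \frac{34}{11}\right) \left(-23\right) = \frac{782}{11}$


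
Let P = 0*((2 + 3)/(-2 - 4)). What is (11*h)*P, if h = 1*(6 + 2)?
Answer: 0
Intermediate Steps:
P = 0 (P = 0*(5/(-6)) = 0*(5*(-1/6)) = 0*(-5/6) = 0)
h = 8 (h = 1*8 = 8)
(11*h)*P = (11*8)*0 = 88*0 = 0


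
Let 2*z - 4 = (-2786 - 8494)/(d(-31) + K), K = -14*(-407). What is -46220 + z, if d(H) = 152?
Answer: -9012698/195 ≈ -46219.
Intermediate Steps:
K = 5698
z = 202/195 (z = 2 + ((-2786 - 8494)/(152 + 5698))/2 = 2 + (-11280/5850)/2 = 2 + (-11280*1/5850)/2 = 2 + (½)*(-376/195) = 2 - 188/195 = 202/195 ≈ 1.0359)
-46220 + z = -46220 + 202/195 = -9012698/195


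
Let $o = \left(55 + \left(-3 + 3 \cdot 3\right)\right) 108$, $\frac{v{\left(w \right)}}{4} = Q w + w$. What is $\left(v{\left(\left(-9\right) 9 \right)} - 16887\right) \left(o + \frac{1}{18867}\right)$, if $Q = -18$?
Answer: $- \frac{471453958021}{6289} \approx -7.4965 \cdot 10^{7}$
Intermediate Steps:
$v{\left(w \right)} = - 68 w$ ($v{\left(w \right)} = 4 \left(- 18 w + w\right) = 4 \left(- 17 w\right) = - 68 w$)
$o = 6588$ ($o = \left(55 + \left(-3 + 9\right)\right) 108 = \left(55 + 6\right) 108 = 61 \cdot 108 = 6588$)
$\left(v{\left(\left(-9\right) 9 \right)} - 16887\right) \left(o + \frac{1}{18867}\right) = \left(- 68 \left(\left(-9\right) 9\right) - 16887\right) \left(6588 + \frac{1}{18867}\right) = \left(\left(-68\right) \left(-81\right) - 16887\right) \left(6588 + \frac{1}{18867}\right) = \left(5508 - 16887\right) \frac{124295797}{18867} = \left(-11379\right) \frac{124295797}{18867} = - \frac{471453958021}{6289}$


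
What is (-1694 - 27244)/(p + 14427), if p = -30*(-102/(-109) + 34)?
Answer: -150202/69443 ≈ -2.1630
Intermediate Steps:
p = -114240/109 (p = -30*(-102*(-1/109) + 34) = -30*(102/109 + 34) = -30*3808/109 = -114240/109 ≈ -1048.1)
(-1694 - 27244)/(p + 14427) = (-1694 - 27244)/(-114240/109 + 14427) = -28938/1458303/109 = -28938*109/1458303 = -150202/69443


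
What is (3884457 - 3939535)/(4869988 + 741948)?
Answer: -27539/2805968 ≈ -0.0098144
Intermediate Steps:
(3884457 - 3939535)/(4869988 + 741948) = -55078/5611936 = -55078*1/5611936 = -27539/2805968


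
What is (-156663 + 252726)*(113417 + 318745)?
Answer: 41514778206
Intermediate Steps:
(-156663 + 252726)*(113417 + 318745) = 96063*432162 = 41514778206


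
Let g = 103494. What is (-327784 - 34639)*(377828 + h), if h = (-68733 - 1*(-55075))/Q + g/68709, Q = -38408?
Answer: -60227675368694677445/439829212 ≈ -1.3693e+11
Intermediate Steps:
h = 818904179/439829212 (h = (-68733 - 1*(-55075))/(-38408) + 103494/68709 = (-68733 + 55075)*(-1/38408) + 103494*(1/68709) = -13658*(-1/38408) + 34498/22903 = 6829/19204 + 34498/22903 = 818904179/439829212 ≈ 1.8619)
(-327784 - 34639)*(377828 + h) = (-327784 - 34639)*(377828 + 818904179/439829212) = -362423*166180610415715/439829212 = -60227675368694677445/439829212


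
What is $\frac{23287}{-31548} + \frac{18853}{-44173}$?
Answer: $- \frac{147584645}{126688164} \approx -1.1649$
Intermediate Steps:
$\frac{23287}{-31548} + \frac{18853}{-44173} = 23287 \left(- \frac{1}{31548}\right) + 18853 \left(- \frac{1}{44173}\right) = - \frac{2117}{2868} - \frac{18853}{44173} = - \frac{147584645}{126688164}$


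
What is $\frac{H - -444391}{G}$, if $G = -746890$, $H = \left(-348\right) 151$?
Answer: $- \frac{391843}{746890} \approx -0.52463$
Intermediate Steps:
$H = -52548$
$\frac{H - -444391}{G} = \frac{-52548 - -444391}{-746890} = \left(-52548 + 444391\right) \left(- \frac{1}{746890}\right) = 391843 \left(- \frac{1}{746890}\right) = - \frac{391843}{746890}$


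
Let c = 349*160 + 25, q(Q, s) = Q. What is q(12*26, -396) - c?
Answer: -55553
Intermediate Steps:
c = 55865 (c = 55840 + 25 = 55865)
q(12*26, -396) - c = 12*26 - 1*55865 = 312 - 55865 = -55553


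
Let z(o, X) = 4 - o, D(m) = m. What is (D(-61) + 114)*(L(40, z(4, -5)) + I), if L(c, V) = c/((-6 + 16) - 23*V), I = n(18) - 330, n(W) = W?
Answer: -16324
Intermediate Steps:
I = -312 (I = 18 - 330 = -312)
L(c, V) = c/(10 - 23*V)
(D(-61) + 114)*(L(40, z(4, -5)) + I) = (-61 + 114)*(-1*40/(-10 + 23*(4 - 1*4)) - 312) = 53*(-1*40/(-10 + 23*(4 - 4)) - 312) = 53*(-1*40/(-10 + 23*0) - 312) = 53*(-1*40/(-10 + 0) - 312) = 53*(-1*40/(-10) - 312) = 53*(-1*40*(-1/10) - 312) = 53*(4 - 312) = 53*(-308) = -16324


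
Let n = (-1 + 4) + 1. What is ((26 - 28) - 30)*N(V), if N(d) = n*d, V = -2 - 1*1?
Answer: 384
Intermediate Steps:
n = 4 (n = 3 + 1 = 4)
V = -3 (V = -2 - 1 = -3)
N(d) = 4*d
((26 - 28) - 30)*N(V) = ((26 - 28) - 30)*(4*(-3)) = (-2 - 30)*(-12) = -32*(-12) = 384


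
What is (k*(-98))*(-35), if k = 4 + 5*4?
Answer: 82320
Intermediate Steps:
k = 24 (k = 4 + 20 = 24)
(k*(-98))*(-35) = (24*(-98))*(-35) = -2352*(-35) = 82320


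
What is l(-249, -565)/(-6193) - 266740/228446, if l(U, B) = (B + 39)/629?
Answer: -30557000976/26173172443 ≈ -1.1675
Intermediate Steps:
l(U, B) = 39/629 + B/629 (l(U, B) = (39 + B)*(1/629) = 39/629 + B/629)
l(-249, -565)/(-6193) - 266740/228446 = (39/629 + (1/629)*(-565))/(-6193) - 266740/228446 = (39/629 - 565/629)*(-1/6193) - 266740*1/228446 = -526/629*(-1/6193) - 133370/114223 = 526/3895397 - 133370/114223 = -30557000976/26173172443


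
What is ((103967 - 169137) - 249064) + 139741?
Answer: -174493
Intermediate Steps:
((103967 - 169137) - 249064) + 139741 = (-65170 - 249064) + 139741 = -314234 + 139741 = -174493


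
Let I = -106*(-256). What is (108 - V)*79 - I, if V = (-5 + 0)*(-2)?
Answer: -19394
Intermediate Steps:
V = 10 (V = -5*(-2) = 10)
I = 27136
(108 - V)*79 - I = (108 - 1*10)*79 - 1*27136 = (108 - 10)*79 - 27136 = 98*79 - 27136 = 7742 - 27136 = -19394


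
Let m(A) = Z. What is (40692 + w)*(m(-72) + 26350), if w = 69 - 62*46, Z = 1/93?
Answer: 92897937859/93 ≈ 9.9890e+8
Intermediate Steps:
Z = 1/93 ≈ 0.010753
m(A) = 1/93
w = -2783 (w = 69 - 2852 = -2783)
(40692 + w)*(m(-72) + 26350) = (40692 - 2783)*(1/93 + 26350) = 37909*(2450551/93) = 92897937859/93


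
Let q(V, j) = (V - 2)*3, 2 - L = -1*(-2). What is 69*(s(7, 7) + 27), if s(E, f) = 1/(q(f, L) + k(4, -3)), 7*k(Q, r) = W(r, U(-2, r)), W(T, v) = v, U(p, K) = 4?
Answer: 203550/109 ≈ 1867.4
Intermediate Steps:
k(Q, r) = 4/7 (k(Q, r) = (⅐)*4 = 4/7)
L = 0 (L = 2 - (-1)*(-2) = 2 - 1*2 = 2 - 2 = 0)
q(V, j) = -6 + 3*V (q(V, j) = (-2 + V)*3 = -6 + 3*V)
s(E, f) = 1/(-38/7 + 3*f) (s(E, f) = 1/((-6 + 3*f) + 4/7) = 1/(-38/7 + 3*f))
69*(s(7, 7) + 27) = 69*(7/(-38 + 21*7) + 27) = 69*(7/(-38 + 147) + 27) = 69*(7/109 + 27) = 69*(2950/109) = 203550/109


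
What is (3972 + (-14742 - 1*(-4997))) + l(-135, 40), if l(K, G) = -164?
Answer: -5937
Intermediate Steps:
(3972 + (-14742 - 1*(-4997))) + l(-135, 40) = (3972 + (-14742 - 1*(-4997))) - 164 = (3972 + (-14742 + 4997)) - 164 = (3972 - 9745) - 164 = -5773 - 164 = -5937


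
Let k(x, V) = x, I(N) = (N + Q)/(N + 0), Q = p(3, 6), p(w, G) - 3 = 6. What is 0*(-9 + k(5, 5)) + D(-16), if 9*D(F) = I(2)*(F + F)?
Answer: -176/9 ≈ -19.556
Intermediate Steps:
p(w, G) = 9 (p(w, G) = 3 + 6 = 9)
Q = 9
I(N) = (9 + N)/N (I(N) = (N + 9)/(N + 0) = (9 + N)/N)
D(F) = 11*F/9 (D(F) = (((9 + 2)/2)*(F + F))/9 = (((1/2)*11)*(2*F))/9 = (11*(2*F)/2)/9 = (11*F)/9 = 11*F/9)
0*(-9 + k(5, 5)) + D(-16) = 0*(-9 + 5) + (11/9)*(-16) = 0*(-4) - 176/9 = 0 - 176/9 = -176/9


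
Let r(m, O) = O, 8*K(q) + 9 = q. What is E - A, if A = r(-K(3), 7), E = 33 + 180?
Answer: 206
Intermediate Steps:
K(q) = -9/8 + q/8
E = 213
A = 7
E - A = 213 - 1*7 = 213 - 7 = 206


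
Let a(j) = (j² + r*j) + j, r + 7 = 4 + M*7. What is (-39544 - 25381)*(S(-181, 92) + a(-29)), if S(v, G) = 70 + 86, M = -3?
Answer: -108035200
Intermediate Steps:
S(v, G) = 156
r = -24 (r = -7 + (4 - 3*7) = -7 + (4 - 21) = -7 - 17 = -24)
a(j) = j² - 23*j (a(j) = (j² - 24*j) + j = j² - 23*j)
(-39544 - 25381)*(S(-181, 92) + a(-29)) = (-39544 - 25381)*(156 - 29*(-23 - 29)) = -64925*(156 - 29*(-52)) = -64925*(156 + 1508) = -64925*1664 = -108035200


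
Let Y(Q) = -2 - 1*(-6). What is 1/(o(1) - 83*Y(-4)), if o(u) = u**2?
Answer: -1/331 ≈ -0.0030211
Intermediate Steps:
Y(Q) = 4 (Y(Q) = -2 + 6 = 4)
1/(o(1) - 83*Y(-4)) = 1/(1**2 - 83*4) = 1/(1 - 332) = 1/(-331) = -1/331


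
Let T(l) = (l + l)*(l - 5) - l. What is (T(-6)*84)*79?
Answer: 915768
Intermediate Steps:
T(l) = -l + 2*l*(-5 + l) (T(l) = (2*l)*(-5 + l) - l = 2*l*(-5 + l) - l = -l + 2*l*(-5 + l))
(T(-6)*84)*79 = (-6*(-11 + 2*(-6))*84)*79 = (-6*(-11 - 12)*84)*79 = (-6*(-23)*84)*79 = (138*84)*79 = 11592*79 = 915768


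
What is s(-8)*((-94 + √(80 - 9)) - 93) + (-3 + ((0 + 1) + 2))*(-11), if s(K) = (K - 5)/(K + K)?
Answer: -2431/16 + 13*√71/16 ≈ -145.09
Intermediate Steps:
s(K) = (-5 + K)/(2*K) (s(K) = (-5 + K)/((2*K)) = (-5 + K)*(1/(2*K)) = (-5 + K)/(2*K))
s(-8)*((-94 + √(80 - 9)) - 93) + (-3 + ((0 + 1) + 2))*(-11) = ((½)*(-5 - 8)/(-8))*((-94 + √(80 - 9)) - 93) + (-3 + ((0 + 1) + 2))*(-11) = ((½)*(-⅛)*(-13))*((-94 + √71) - 93) + (-3 + (1 + 2))*(-11) = 13*(-187 + √71)/16 + (-3 + 3)*(-11) = (-2431/16 + 13*√71/16) + 0*(-11) = (-2431/16 + 13*√71/16) + 0 = -2431/16 + 13*√71/16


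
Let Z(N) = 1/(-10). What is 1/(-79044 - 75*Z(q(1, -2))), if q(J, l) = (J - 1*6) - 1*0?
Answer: -2/158073 ≈ -1.2652e-5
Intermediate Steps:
q(J, l) = -6 + J (q(J, l) = (J - 6) + 0 = (-6 + J) + 0 = -6 + J)
Z(N) = -⅒
1/(-79044 - 75*Z(q(1, -2))) = 1/(-79044 - 75*(-⅒)) = 1/(-79044 + 15/2) = 1/(-158073/2) = -2/158073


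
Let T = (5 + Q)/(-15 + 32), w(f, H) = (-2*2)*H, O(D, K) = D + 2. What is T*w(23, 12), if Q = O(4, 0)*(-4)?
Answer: 912/17 ≈ 53.647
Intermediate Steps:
O(D, K) = 2 + D
Q = -24 (Q = (2 + 4)*(-4) = 6*(-4) = -24)
w(f, H) = -4*H
T = -19/17 (T = (5 - 24)/(-15 + 32) = -19/17 ≈ -1.1176)
T*w(23, 12) = -(-76)*12/17 = -19/17*(-48) = 912/17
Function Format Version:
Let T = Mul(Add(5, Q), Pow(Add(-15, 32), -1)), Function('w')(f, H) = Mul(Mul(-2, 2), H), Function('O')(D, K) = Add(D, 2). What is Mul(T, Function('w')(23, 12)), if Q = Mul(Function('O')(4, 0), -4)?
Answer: Rational(912, 17) ≈ 53.647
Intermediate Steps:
Function('O')(D, K) = Add(2, D)
Q = -24 (Q = Mul(Add(2, 4), -4) = Mul(6, -4) = -24)
Function('w')(f, H) = Mul(-4, H)
T = Rational(-19, 17) (T = Mul(Add(5, -24), Pow(Add(-15, 32), -1)) = Mul(-19, Pow(17, -1)) = Mul(-19, Rational(1, 17)) = Rational(-19, 17) ≈ -1.1176)
Mul(T, Function('w')(23, 12)) = Mul(Rational(-19, 17), Mul(-4, 12)) = Mul(Rational(-19, 17), -48) = Rational(912, 17)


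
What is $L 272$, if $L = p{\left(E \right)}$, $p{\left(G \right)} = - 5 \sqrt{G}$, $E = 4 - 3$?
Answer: $-1360$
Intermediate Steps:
$E = 1$ ($E = 4 - 3 = 1$)
$L = -5$ ($L = - 5 \sqrt{1} = \left(-5\right) 1 = -5$)
$L 272 = \left(-5\right) 272 = -1360$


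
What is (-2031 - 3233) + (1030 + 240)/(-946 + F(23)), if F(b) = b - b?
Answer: -2490507/473 ≈ -5265.3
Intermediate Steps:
F(b) = 0
(-2031 - 3233) + (1030 + 240)/(-946 + F(23)) = (-2031 - 3233) + (1030 + 240)/(-946 + 0) = -5264 + 1270/(-946) = -5264 + 1270*(-1/946) = -5264 - 635/473 = -2490507/473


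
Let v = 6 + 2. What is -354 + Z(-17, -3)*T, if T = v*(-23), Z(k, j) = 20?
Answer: -4034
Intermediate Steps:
v = 8
T = -184 (T = 8*(-23) = -184)
-354 + Z(-17, -3)*T = -354 + 20*(-184) = -354 - 3680 = -4034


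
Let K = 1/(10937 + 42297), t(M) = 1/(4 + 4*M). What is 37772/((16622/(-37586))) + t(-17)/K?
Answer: -22936388159/265952 ≈ -86243.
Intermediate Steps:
K = 1/53234 ≈ 1.8785e-5
37772/((16622/(-37586))) + t(-17)/K = 37772/((16622/(-37586))) + (1/(4*(1 - 17)))/(1/53234) = 37772/((16622*(-1/37586))) + ((¼)/(-16))*53234 = 37772/(-8311/18793) + ((¼)*(-1/16))*53234 = 37772*(-18793/8311) - 1/64*53234 = -709849196/8311 - 26617/32 = -22936388159/265952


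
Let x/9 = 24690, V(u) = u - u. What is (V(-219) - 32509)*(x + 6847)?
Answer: -7446414013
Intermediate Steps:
V(u) = 0
x = 222210 (x = 9*24690 = 222210)
(V(-219) - 32509)*(x + 6847) = (0 - 32509)*(222210 + 6847) = -32509*229057 = -7446414013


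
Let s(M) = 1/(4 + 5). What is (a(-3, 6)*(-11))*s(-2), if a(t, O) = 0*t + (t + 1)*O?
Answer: 44/3 ≈ 14.667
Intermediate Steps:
a(t, O) = O*(1 + t) (a(t, O) = 0 + (1 + t)*O = 0 + O*(1 + t) = O*(1 + t))
s(M) = ⅑ (s(M) = 1/9 = ⅑)
(a(-3, 6)*(-11))*s(-2) = ((6*(1 - 3))*(-11))*(⅑) = ((6*(-2))*(-11))*(⅑) = -12*(-11)*(⅑) = 132*(⅑) = 44/3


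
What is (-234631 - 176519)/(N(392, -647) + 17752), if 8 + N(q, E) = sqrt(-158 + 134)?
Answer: -182386140/7871239 + 41115*I*sqrt(6)/15742478 ≈ -23.171 + 0.0063974*I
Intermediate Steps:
N(q, E) = -8 + 2*I*sqrt(6) (N(q, E) = -8 + sqrt(-158 + 134) = -8 + sqrt(-24) = -8 + 2*I*sqrt(6))
(-234631 - 176519)/(N(392, -647) + 17752) = (-234631 - 176519)/((-8 + 2*I*sqrt(6)) + 17752) = -411150/(17744 + 2*I*sqrt(6))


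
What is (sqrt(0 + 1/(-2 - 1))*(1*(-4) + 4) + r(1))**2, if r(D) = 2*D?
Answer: 4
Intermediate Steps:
(sqrt(0 + 1/(-2 - 1))*(1*(-4) + 4) + r(1))**2 = (sqrt(0 + 1/(-2 - 1))*(1*(-4) + 4) + 2*1)**2 = (sqrt(0 + 1/(-3))*(-4 + 4) + 2)**2 = (sqrt(0 - 1/3)*0 + 2)**2 = (sqrt(-1/3)*0 + 2)**2 = ((I*sqrt(3)/3)*0 + 2)**2 = (0 + 2)**2 = 2**2 = 4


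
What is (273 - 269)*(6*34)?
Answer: 816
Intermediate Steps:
(273 - 269)*(6*34) = 4*204 = 816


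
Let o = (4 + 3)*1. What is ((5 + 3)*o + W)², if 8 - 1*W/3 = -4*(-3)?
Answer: 1936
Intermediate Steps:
o = 7 (o = 7*1 = 7)
W = -12 (W = 24 - (-12)*(-3) = 24 - 3*12 = 24 - 36 = -12)
((5 + 3)*o + W)² = ((5 + 3)*7 - 12)² = (8*7 - 12)² = (56 - 12)² = 44² = 1936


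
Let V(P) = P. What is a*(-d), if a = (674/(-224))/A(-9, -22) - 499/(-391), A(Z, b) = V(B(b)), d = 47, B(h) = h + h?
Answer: -121769433/1926848 ≈ -63.196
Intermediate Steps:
B(h) = 2*h
A(Z, b) = 2*b
a = 2590839/1926848 (a = (674/(-224))/((2*(-22))) - 499/(-391) = (674*(-1/224))/(-44) - 499*(-1/391) = -337/112*(-1/44) + 499/391 = 337/4928 + 499/391 = 2590839/1926848 ≈ 1.3446)
a*(-d) = 2590839*(-1*47)/1926848 = (2590839/1926848)*(-47) = -121769433/1926848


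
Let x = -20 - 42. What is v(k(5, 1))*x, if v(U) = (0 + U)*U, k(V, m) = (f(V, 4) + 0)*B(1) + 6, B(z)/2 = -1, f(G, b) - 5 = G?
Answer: -12152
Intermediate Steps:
f(G, b) = 5 + G
B(z) = -2 (B(z) = 2*(-1) = -2)
k(V, m) = -4 - 2*V (k(V, m) = ((5 + V) + 0)*(-2) + 6 = (5 + V)*(-2) + 6 = (-10 - 2*V) + 6 = -4 - 2*V)
v(U) = U**2 (v(U) = U*U = U**2)
x = -62
v(k(5, 1))*x = (-4 - 2*5)**2*(-62) = (-4 - 10)**2*(-62) = (-14)**2*(-62) = 196*(-62) = -12152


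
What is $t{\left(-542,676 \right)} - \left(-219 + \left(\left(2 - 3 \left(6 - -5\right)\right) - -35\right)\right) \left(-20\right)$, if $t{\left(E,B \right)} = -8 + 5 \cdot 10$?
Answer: $-4258$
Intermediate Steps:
$t{\left(E,B \right)} = 42$ ($t{\left(E,B \right)} = -8 + 50 = 42$)
$t{\left(-542,676 \right)} - \left(-219 + \left(\left(2 - 3 \left(6 - -5\right)\right) - -35\right)\right) \left(-20\right) = 42 - \left(-219 + \left(\left(2 - 3 \left(6 - -5\right)\right) - -35\right)\right) \left(-20\right) = 42 - \left(-219 + \left(\left(2 - 3 \left(6 + 5\right)\right) + 35\right)\right) \left(-20\right) = 42 - \left(-219 + \left(\left(2 - 33\right) + 35\right)\right) \left(-20\right) = 42 - \left(-219 + \left(-31 + 35\right)\right) \left(-20\right) = 42 - \left(-219 + 4\right) \left(-20\right) = 42 - \left(-215\right) \left(-20\right) = 42 - 4300 = -4258$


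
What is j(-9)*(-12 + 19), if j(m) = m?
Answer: -63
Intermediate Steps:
j(-9)*(-12 + 19) = -9*(-12 + 19) = -9*7 = -63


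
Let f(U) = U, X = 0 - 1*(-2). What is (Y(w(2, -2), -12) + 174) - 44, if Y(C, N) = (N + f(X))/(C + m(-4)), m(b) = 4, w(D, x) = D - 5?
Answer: 120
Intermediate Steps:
w(D, x) = -5 + D
X = 2 (X = 0 + 2 = 2)
Y(C, N) = (2 + N)/(4 + C) (Y(C, N) = (N + 2)/(C + 4) = (2 + N)/(4 + C))
(Y(w(2, -2), -12) + 174) - 44 = ((2 - 12)/(4 + (-5 + 2)) + 174) - 44 = (-10/(4 - 3) + 174) - 44 = (-10/1 + 174) - 44 = (1*(-10) + 174) - 44 = (-10 + 174) - 44 = 164 - 44 = 120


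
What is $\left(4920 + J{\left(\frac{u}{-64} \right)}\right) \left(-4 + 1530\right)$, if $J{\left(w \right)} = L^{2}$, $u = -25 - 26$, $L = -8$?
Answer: $7605584$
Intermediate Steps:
$u = -51$
$J{\left(w \right)} = 64$ ($J{\left(w \right)} = \left(-8\right)^{2} = 64$)
$\left(4920 + J{\left(\frac{u}{-64} \right)}\right) \left(-4 + 1530\right) = \left(4920 + 64\right) \left(-4 + 1530\right) = 4984 \cdot 1526 = 7605584$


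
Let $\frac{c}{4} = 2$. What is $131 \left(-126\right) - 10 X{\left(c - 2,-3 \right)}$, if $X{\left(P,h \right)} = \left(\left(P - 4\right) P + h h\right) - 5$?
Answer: $-16666$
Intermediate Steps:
$c = 8$ ($c = 4 \cdot 2 = 8$)
$X{\left(P,h \right)} = -5 + h^{2} + P \left(-4 + P\right)$ ($X{\left(P,h \right)} = \left(\left(P - 4\right) P + h^{2}\right) - 5 = \left(\left(-4 + P\right) P + h^{2}\right) - 5 = \left(P \left(-4 + P\right) + h^{2}\right) - 5 = \left(h^{2} + P \left(-4 + P\right)\right) - 5 = -5 + h^{2} + P \left(-4 + P\right)$)
$131 \left(-126\right) - 10 X{\left(c - 2,-3 \right)} = 131 \left(-126\right) - 10 \left(-5 + \left(8 - 2\right)^{2} + \left(-3\right)^{2} - 4 \left(8 - 2\right)\right) = -16506 - 10 \left(-5 + \left(8 - 2\right)^{2} + 9 - 4 \left(8 - 2\right)\right) = -16506 - 10 \left(-5 + 6^{2} + 9 - 24\right) = -16506 - 10 \left(-5 + 36 + 9 - 24\right) = -16506 - 160 = -16666$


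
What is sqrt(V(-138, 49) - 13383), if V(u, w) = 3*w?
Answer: 2*I*sqrt(3309) ≈ 115.05*I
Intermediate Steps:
sqrt(V(-138, 49) - 13383) = sqrt(3*49 - 13383) = sqrt(147 - 13383) = sqrt(-13236) = 2*I*sqrt(3309)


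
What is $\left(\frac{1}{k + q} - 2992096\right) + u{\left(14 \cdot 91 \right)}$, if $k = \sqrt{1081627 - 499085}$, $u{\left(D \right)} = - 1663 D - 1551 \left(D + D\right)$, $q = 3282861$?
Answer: $- \frac{97670375448388537113}{10777175762779} - \frac{\sqrt{582542}}{10777175762779} \approx -9.0627 \cdot 10^{6}$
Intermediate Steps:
$u{\left(D \right)} = - 4765 D$ ($u{\left(D \right)} = - 1663 D - 1551 \cdot 2 D = - 1663 D - 3102 D = - 4765 D$)
$k = \sqrt{582542} \approx 763.24$
$\left(\frac{1}{k + q} - 2992096\right) + u{\left(14 \cdot 91 \right)} = \left(\frac{1}{\sqrt{582542} + 3282861} - 2992096\right) - 4765 \cdot 14 \cdot 91 = \left(\frac{1}{3282861 + \sqrt{582542}} - 2992096\right) - 6070610 = \left(-2992096 + \frac{1}{3282861 + \sqrt{582542}}\right) - 6070610 = -9062706 + \frac{1}{3282861 + \sqrt{582542}}$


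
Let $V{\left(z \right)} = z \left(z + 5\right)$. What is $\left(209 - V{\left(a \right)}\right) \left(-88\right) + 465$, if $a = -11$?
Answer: $-12119$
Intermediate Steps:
$V{\left(z \right)} = z \left(5 + z\right)$
$\left(209 - V{\left(a \right)}\right) \left(-88\right) + 465 = \left(209 - - 11 \left(5 - 11\right)\right) \left(-88\right) + 465 = \left(209 - \left(-11\right) \left(-6\right)\right) \left(-88\right) + 465 = \left(209 - 66\right) \left(-88\right) + 465 = 143 \left(-88\right) + 465 = -12584 + 465 = -12119$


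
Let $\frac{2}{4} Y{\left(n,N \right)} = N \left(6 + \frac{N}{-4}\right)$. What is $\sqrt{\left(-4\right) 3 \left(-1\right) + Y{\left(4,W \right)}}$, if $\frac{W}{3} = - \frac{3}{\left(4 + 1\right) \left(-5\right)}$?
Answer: $\frac{\sqrt{40638}}{50} \approx 4.0318$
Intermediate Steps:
$W = \frac{9}{25}$ ($W = 3 \left(- \frac{3}{\left(4 + 1\right) \left(-5\right)}\right) = 3 \left(- \frac{3}{5 \left(-5\right)}\right) = 3 \left(- \frac{3}{-25}\right) = 3 \left(\left(-3\right) \left(- \frac{1}{25}\right)\right) = 3 \cdot \frac{3}{25} = \frac{9}{25} \approx 0.36$)
$Y{\left(n,N \right)} = 2 N \left(6 - \frac{N}{4}\right)$ ($Y{\left(n,N \right)} = 2 N \left(6 + \frac{N}{-4}\right) = 2 N \left(6 + N \left(- \frac{1}{4}\right)\right) = 2 N \left(6 - \frac{N}{4}\right)$)
$\sqrt{\left(-4\right) 3 \left(-1\right) + Y{\left(4,W \right)}} = \sqrt{\left(-4\right) 3 \left(-1\right) + \frac{1}{2} \cdot \frac{9}{25} \left(24 - \frac{9}{25}\right)} = \sqrt{\left(-12\right) \left(-1\right) + \frac{1}{2} \cdot \frac{9}{25} \left(24 - \frac{9}{25}\right)} = \sqrt{12 + \frac{1}{2} \cdot \frac{9}{25} \cdot \frac{591}{25}} = \sqrt{12 + \frac{5319}{1250}} = \sqrt{\frac{20319}{1250}} = \frac{\sqrt{40638}}{50}$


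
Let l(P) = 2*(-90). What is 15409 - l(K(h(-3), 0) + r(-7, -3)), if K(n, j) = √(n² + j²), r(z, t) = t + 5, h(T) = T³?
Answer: 15589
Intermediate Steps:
r(z, t) = 5 + t
K(n, j) = √(j² + n²)
l(P) = -180
15409 - l(K(h(-3), 0) + r(-7, -3)) = 15409 - 1*(-180) = 15409 + 180 = 15589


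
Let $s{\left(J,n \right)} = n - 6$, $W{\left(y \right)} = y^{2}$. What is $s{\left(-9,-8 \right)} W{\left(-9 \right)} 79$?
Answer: $-89586$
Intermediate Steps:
$s{\left(J,n \right)} = -6 + n$
$s{\left(-9,-8 \right)} W{\left(-9 \right)} 79 = \left(-6 - 8\right) \left(-9\right)^{2} \cdot 79 = \left(-14\right) 81 \cdot 79 = \left(-1134\right) 79 = -89586$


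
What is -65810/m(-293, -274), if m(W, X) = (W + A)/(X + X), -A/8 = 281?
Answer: -36063880/2541 ≈ -14193.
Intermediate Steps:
A = -2248 (A = -8*281 = -2248)
m(W, X) = (-2248 + W)/(2*X) (m(W, X) = (W - 2248)/(X + X) = (-2248 + W)/((2*X)) = (-2248 + W)*(1/(2*X)) = (-2248 + W)/(2*X))
-65810/m(-293, -274) = -65810*(-548/(-2248 - 293)) = -65810/((½)*(-1/274)*(-2541)) = -65810/2541/548 = -65810*548/2541 = -36063880/2541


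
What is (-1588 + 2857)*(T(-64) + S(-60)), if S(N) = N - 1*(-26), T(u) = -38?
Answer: -91368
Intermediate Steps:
S(N) = 26 + N (S(N) = N + 26 = 26 + N)
(-1588 + 2857)*(T(-64) + S(-60)) = (-1588 + 2857)*(-38 + (26 - 60)) = 1269*(-38 - 34) = 1269*(-72) = -91368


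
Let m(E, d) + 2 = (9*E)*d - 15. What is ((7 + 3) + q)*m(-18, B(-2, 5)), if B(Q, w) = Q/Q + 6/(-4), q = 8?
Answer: 1152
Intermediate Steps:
B(Q, w) = -1/2 (B(Q, w) = 1 + 6*(-1/4) = 1 - 3/2 = -1/2)
m(E, d) = -17 + 9*E*d (m(E, d) = -2 + ((9*E)*d - 15) = -2 + (9*E*d - 15) = -2 + (-15 + 9*E*d) = -17 + 9*E*d)
((7 + 3) + q)*m(-18, B(-2, 5)) = ((7 + 3) + 8)*(-17 + 9*(-18)*(-1/2)) = (10 + 8)*(-17 + 81) = 18*64 = 1152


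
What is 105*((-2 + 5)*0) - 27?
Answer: -27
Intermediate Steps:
105*((-2 + 5)*0) - 27 = 105*(3*0) - 27 = 105*0 - 27 = 0 - 27 = -27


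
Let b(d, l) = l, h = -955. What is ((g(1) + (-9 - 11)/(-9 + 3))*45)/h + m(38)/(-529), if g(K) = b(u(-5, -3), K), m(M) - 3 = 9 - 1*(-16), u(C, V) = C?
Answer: -25979/101039 ≈ -0.25712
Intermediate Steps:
m(M) = 28 (m(M) = 3 + (9 - 1*(-16)) = 3 + (9 + 16) = 3 + 25 = 28)
g(K) = K
((g(1) + (-9 - 11)/(-9 + 3))*45)/h + m(38)/(-529) = ((1 + (-9 - 11)/(-9 + 3))*45)/(-955) + 28/(-529) = ((1 - 20/(-6))*45)*(-1/955) + 28*(-1/529) = ((1 - 20*(-⅙))*45)*(-1/955) - 28/529 = ((1 + 10/3)*45)*(-1/955) - 28/529 = ((13/3)*45)*(-1/955) - 28/529 = 195*(-1/955) - 28/529 = -39/191 - 28/529 = -25979/101039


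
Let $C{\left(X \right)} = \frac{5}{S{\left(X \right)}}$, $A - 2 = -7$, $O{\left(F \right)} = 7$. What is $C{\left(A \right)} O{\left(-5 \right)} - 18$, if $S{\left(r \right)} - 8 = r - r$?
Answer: $- \frac{109}{8} \approx -13.625$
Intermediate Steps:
$S{\left(r \right)} = 8$ ($S{\left(r \right)} = 8 + \left(r - r\right) = 8 + 0 = 8$)
$A = -5$ ($A = 2 - 7 = -5$)
$C{\left(X \right)} = \frac{5}{8}$
$C{\left(A \right)} O{\left(-5 \right)} - 18 = \frac{5}{8} \cdot 7 - 18 = \frac{35}{8} - 18 = - \frac{109}{8}$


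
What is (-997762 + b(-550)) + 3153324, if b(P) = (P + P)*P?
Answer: 2760562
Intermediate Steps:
b(P) = 2*P² (b(P) = (2*P)*P = 2*P²)
(-997762 + b(-550)) + 3153324 = (-997762 + 2*(-550)²) + 3153324 = (-997762 + 2*302500) + 3153324 = (-997762 + 605000) + 3153324 = -392762 + 3153324 = 2760562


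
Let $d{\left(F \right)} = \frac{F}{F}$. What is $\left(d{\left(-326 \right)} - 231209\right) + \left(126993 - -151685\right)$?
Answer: $47470$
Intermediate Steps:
$d{\left(F \right)} = 1$
$\left(d{\left(-326 \right)} - 231209\right) + \left(126993 - -151685\right) = \left(1 - 231209\right) + \left(126993 - -151685\right) = -231208 + \left(126993 + 151685\right) = -231208 + 278678 = 47470$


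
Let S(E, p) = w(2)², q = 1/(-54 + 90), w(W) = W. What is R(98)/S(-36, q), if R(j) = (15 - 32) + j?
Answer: 81/4 ≈ 20.250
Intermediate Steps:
R(j) = -17 + j
q = 1/36 ≈ 0.027778
S(E, p) = 4 (S(E, p) = 2² = 4)
R(98)/S(-36, q) = (-17 + 98)/4 = 81*(¼) = 81/4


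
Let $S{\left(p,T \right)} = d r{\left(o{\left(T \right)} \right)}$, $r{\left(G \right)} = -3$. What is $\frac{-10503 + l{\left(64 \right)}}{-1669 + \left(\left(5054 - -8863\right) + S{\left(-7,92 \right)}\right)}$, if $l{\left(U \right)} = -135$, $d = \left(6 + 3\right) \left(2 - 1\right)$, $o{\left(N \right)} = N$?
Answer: $- \frac{10638}{12221} \approx -0.87047$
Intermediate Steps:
$d = 9$ ($d = 9 \cdot 1 = 9$)
$S{\left(p,T \right)} = -27$ ($S{\left(p,T \right)} = 9 \left(-3\right) = -27$)
$\frac{-10503 + l{\left(64 \right)}}{-1669 + \left(\left(5054 - -8863\right) + S{\left(-7,92 \right)}\right)} = \frac{-10503 - 135}{-1669 + \left(\left(5054 - -8863\right) - 27\right)} = - \frac{10638}{-1669 + \left(\left(5054 + 8863\right) - 27\right)} = - \frac{10638}{-1669 + \left(13917 - 27\right)} = - \frac{10638}{-1669 + 13890} = - \frac{10638}{12221}$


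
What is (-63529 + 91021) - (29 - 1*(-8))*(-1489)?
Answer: 82585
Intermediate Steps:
(-63529 + 91021) - (29 - 1*(-8))*(-1489) = 27492 - (29 + 8)*(-1489) = 27492 - 37*(-1489) = 27492 - 1*(-55093) = 27492 + 55093 = 82585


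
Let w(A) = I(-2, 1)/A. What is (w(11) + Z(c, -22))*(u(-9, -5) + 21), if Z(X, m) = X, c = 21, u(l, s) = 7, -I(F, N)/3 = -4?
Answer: 6804/11 ≈ 618.54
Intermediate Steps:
I(F, N) = 12 (I(F, N) = -3*(-4) = 12)
w(A) = 12/A
(w(11) + Z(c, -22))*(u(-9, -5) + 21) = (12/11 + 21)*(7 + 21) = (12*(1/11) + 21)*28 = (12/11 + 21)*28 = (243/11)*28 = 6804/11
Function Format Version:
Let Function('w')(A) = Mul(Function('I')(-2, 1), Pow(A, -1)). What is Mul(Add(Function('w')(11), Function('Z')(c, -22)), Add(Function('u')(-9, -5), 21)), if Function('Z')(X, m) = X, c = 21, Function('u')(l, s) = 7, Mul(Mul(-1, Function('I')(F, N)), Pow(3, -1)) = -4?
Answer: Rational(6804, 11) ≈ 618.54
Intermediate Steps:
Function('I')(F, N) = 12 (Function('I')(F, N) = Mul(-3, -4) = 12)
Function('w')(A) = Mul(12, Pow(A, -1))
Mul(Add(Function('w')(11), Function('Z')(c, -22)), Add(Function('u')(-9, -5), 21)) = Mul(Add(Mul(12, Pow(11, -1)), 21), Add(7, 21)) = Mul(Add(Mul(12, Rational(1, 11)), 21), 28) = Mul(Add(Rational(12, 11), 21), 28) = Mul(Rational(243, 11), 28) = Rational(6804, 11)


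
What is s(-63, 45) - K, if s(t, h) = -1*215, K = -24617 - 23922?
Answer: 48324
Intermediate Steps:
K = -48539
s(t, h) = -215
s(-63, 45) - K = -215 - 1*(-48539) = -215 + 48539 = 48324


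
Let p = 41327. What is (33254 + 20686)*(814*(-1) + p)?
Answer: 2185271220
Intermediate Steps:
(33254 + 20686)*(814*(-1) + p) = (33254 + 20686)*(814*(-1) + 41327) = 53940*(-814 + 41327) = 53940*40513 = 2185271220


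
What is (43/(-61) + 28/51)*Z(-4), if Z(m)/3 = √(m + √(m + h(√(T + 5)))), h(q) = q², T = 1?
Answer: -485*I*√(4 - √2)/1037 ≈ -0.75207*I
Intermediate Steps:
Z(m) = 3*√(m + √(6 + m)) (Z(m) = 3*√(m + √(m + (√(1 + 5))²)) = 3*√(m + √(m + (√6)²)) = 3*√(m + √(m + 6)) = 3*√(m + √(6 + m)))
(43/(-61) + 28/51)*Z(-4) = (43/(-61) + 28/51)*(3*√(-4 + √(6 - 4))) = (43*(-1/61) + 28*(1/51))*(3*√(-4 + √2)) = (-43/61 + 28/51)*(3*√(-4 + √2)) = -485*√(-4 + √2)/1037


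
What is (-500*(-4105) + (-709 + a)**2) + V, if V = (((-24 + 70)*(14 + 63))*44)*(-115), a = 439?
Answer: -15797120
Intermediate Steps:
V = -17922520 (V = ((46*77)*44)*(-115) = (3542*44)*(-115) = 155848*(-115) = -17922520)
(-500*(-4105) + (-709 + a)**2) + V = (-500*(-4105) + (-709 + 439)**2) - 17922520 = (2052500 + (-270)**2) - 17922520 = (2052500 + 72900) - 17922520 = 2125400 - 17922520 = -15797120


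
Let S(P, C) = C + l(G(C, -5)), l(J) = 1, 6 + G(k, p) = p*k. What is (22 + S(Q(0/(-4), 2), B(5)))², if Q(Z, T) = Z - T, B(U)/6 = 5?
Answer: 2809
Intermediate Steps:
B(U) = 30 (B(U) = 6*5 = 30)
G(k, p) = -6 + k*p (G(k, p) = -6 + p*k = -6 + k*p)
S(P, C) = 1 + C (S(P, C) = C + 1 = 1 + C)
(22 + S(Q(0/(-4), 2), B(5)))² = (22 + (1 + 30))² = (22 + 31)² = 53² = 2809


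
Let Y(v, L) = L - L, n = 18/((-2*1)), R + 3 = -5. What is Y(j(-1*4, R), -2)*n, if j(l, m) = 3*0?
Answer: 0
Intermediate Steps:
R = -8 (R = -3 - 5 = -8)
j(l, m) = 0
n = -9 (n = 18/(-2) = 18*(-1/2) = -9)
Y(v, L) = 0
Y(j(-1*4, R), -2)*n = 0*(-9) = 0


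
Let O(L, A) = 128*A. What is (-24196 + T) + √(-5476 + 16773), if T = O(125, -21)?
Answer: -26884 + √11297 ≈ -26778.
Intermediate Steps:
T = -2688 (T = 128*(-21) = -2688)
(-24196 + T) + √(-5476 + 16773) = (-24196 - 2688) + √(-5476 + 16773) = -26884 + √11297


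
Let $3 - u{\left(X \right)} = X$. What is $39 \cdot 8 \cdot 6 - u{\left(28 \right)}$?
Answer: $1897$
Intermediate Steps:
$u{\left(X \right)} = 3 - X$
$39 \cdot 8 \cdot 6 - u{\left(28 \right)} = 39 \cdot 8 \cdot 6 - \left(3 - 28\right) = 312 \cdot 6 - \left(3 - 28\right) = 1872 - -25 = 1872 + 25 = 1897$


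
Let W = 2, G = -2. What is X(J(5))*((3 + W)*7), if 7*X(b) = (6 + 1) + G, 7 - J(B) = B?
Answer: 25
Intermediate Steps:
J(B) = 7 - B
X(b) = 5/7 (X(b) = ((6 + 1) - 2)/7 = (7 - 2)/7 = (1/7)*5 = 5/7)
X(J(5))*((3 + W)*7) = 5*((3 + 2)*7)/7 = 5*(5*7)/7 = (5/7)*35 = 25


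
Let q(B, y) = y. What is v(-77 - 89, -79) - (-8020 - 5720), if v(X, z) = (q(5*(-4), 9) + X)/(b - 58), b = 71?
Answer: 178463/13 ≈ 13728.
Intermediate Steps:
v(X, z) = 9/13 + X/13 (v(X, z) = (9 + X)/(71 - 58) = (9 + X)/13 = (9 + X)*(1/13) = 9/13 + X/13)
v(-77 - 89, -79) - (-8020 - 5720) = (9/13 + (-77 - 89)/13) - (-8020 - 5720) = (9/13 + (1/13)*(-166)) - 1*(-13740) = (9/13 - 166/13) + 13740 = -157/13 + 13740 = 178463/13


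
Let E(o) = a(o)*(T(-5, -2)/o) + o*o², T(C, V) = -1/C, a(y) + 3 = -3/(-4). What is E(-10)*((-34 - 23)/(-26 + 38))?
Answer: 3799829/800 ≈ 4749.8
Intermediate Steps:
a(y) = -9/4 (a(y) = -3 - 3/(-4) = -3 - 3*(-¼) = -3 + ¾ = -9/4)
E(o) = o³ - 9/(20*o) (E(o) = -9*(-1/(-5))/(4*o) + o*o² = -9*(-1*(-⅕))/(4*o) + o³ = -9/(20*o) + o³ = o³ - 9/(20*o))
E(-10)*((-34 - 23)/(-26 + 38)) = ((-9/20 + (-10)⁴)/(-10))*((-34 - 23)/(-26 + 38)) = (-(-9/20 + 10000)/10)*(-57/12) = (-⅒*199991/20)*(-57*1/12) = -199991/200*(-19/4) = 3799829/800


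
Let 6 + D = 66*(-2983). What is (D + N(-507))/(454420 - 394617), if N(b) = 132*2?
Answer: -196620/59803 ≈ -3.2878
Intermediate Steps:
N(b) = 264
D = -196884 (D = -6 + 66*(-2983) = -6 - 196878 = -196884)
(D + N(-507))/(454420 - 394617) = (-196884 + 264)/(454420 - 394617) = -196620/59803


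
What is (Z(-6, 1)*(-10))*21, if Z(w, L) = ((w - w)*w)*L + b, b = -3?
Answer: 630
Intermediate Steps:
Z(w, L) = -3 (Z(w, L) = ((w - w)*w)*L - 3 = (0*w)*L - 3 = 0*L - 3 = 0 - 3 = -3)
(Z(-6, 1)*(-10))*21 = -3*(-10)*21 = 30*21 = 630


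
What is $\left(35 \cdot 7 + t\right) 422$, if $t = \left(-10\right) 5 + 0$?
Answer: $82290$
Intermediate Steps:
$t = -50$ ($t = -50 + 0 = -50$)
$\left(35 \cdot 7 + t\right) 422 = \left(35 \cdot 7 - 50\right) 422 = \left(245 - 50\right) 422 = 195 \cdot 422 = 82290$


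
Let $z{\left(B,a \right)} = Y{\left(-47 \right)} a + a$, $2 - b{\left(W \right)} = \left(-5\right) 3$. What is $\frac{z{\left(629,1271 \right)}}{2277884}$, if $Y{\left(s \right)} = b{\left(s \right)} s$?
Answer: $- \frac{72447}{162706} \approx -0.44526$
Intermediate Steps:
$b{\left(W \right)} = 17$ ($b{\left(W \right)} = 2 - \left(-5\right) 3 = 2 - -15 = 2 + 15 = 17$)
$Y{\left(s \right)} = 17 s$
$z{\left(B,a \right)} = - 798 a$ ($z{\left(B,a \right)} = 17 \left(-47\right) a + a = - 799 a + a = - 798 a$)
$\frac{z{\left(629,1271 \right)}}{2277884} = \frac{\left(-798\right) 1271}{2277884} = \left(-1014258\right) \frac{1}{2277884} = - \frac{72447}{162706}$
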